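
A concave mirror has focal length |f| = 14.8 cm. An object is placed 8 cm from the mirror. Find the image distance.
f = +14.8 cm (concave); 1/di = 1/f − 1/do → di = -17.41 cm (virtual image, behind mirror)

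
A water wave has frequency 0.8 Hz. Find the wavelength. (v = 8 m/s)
λ = v/f = 10 m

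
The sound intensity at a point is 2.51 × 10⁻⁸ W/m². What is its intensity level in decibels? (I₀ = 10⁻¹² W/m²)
β = 10·log₁₀(I/I₀) = 44 dB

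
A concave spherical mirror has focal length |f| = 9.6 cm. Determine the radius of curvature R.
R = 2|f| = 19.2 cm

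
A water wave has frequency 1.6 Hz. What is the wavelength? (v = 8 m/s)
λ = v/f = 5 m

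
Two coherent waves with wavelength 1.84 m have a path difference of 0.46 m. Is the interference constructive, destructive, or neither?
neither (partial) — path difference = 0.25λ, neither a whole number of wavelengths nor an odd multiple of λ/2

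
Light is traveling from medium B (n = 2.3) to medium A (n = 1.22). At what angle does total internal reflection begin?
θc = arcsin(n₂/n₁) = 32.03°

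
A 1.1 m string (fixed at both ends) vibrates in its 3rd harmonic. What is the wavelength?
λₙ = 2L/n = 0.7333 m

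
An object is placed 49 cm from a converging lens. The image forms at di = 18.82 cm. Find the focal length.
1/f = 1/do + 1/di → f = 13.6 cm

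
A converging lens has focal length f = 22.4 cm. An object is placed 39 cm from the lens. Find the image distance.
1/di = 1/f − 1/do → di = 52.63 cm (real image)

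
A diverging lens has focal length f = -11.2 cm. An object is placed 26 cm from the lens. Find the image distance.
1/di = 1/f − 1/do → di = -7.828 cm (virtual image)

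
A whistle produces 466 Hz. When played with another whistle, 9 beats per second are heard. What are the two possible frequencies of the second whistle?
f₂ = 466 ± 9 Hz → 475 Hz or 457 Hz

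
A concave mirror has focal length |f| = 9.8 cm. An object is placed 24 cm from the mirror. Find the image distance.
f = +9.8 cm (concave); 1/di = 1/f − 1/do → di = 16.56 cm (real image, in front of mirror)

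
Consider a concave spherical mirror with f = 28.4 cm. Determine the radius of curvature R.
R = 2|f| = 56.8 cm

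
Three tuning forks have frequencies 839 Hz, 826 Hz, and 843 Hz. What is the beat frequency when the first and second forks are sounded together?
13 Hz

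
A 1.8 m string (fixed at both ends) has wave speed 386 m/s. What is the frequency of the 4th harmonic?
fₙ = nv/(2L) = 428.9 Hz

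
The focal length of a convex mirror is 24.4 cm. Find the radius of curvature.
R = 2|f| = 48.8 cm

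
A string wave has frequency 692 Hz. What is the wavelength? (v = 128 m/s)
λ = v/f = 0.185 m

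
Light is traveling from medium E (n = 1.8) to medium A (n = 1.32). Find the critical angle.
θc = arcsin(n₂/n₁) = 47.17°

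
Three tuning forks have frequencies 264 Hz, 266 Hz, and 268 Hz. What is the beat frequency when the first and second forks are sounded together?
2 Hz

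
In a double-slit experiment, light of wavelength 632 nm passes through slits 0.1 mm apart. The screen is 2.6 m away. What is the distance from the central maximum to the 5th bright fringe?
y = mλL/d = 82.16 mm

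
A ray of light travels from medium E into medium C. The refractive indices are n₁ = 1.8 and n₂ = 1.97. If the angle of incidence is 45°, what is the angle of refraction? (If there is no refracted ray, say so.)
sin θ₂ = (n₁/n₂)·sin θ₁ = 0.6461 → θ₂ = 40.25°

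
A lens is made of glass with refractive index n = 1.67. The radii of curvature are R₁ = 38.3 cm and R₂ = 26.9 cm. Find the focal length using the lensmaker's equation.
1/f = (n − 1)(1/R₁ − 1/R₂) → f = -134.9 cm (diverging lens)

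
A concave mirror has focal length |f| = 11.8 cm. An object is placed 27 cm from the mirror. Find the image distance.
f = +11.8 cm (concave); 1/di = 1/f − 1/do → di = 20.96 cm (real image, in front of mirror)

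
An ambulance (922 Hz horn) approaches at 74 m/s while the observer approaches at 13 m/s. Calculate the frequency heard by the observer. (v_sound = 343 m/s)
f_obs = f·(v + v_o)/(v − v_s) = 1220 Hz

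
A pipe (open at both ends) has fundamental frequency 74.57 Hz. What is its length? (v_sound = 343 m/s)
L = v/(2f₁) = 2.3 m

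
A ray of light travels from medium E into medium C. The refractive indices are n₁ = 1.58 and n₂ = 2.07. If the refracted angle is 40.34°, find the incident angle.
sin θ₁ = (n₂/n₁)·sin θ₂ → θ₁ = 58°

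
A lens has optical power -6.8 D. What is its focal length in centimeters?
f = 1/P = -14.71 cm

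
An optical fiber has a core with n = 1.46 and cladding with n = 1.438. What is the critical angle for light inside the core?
θc = arcsin(n_cladding/n_core) = 80.04°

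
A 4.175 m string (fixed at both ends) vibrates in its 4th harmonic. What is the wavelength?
λₙ = 2L/n = 2.087 m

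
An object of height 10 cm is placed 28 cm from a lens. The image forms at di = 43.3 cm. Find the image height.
hi = (-di/do) × ho = -15.46 cm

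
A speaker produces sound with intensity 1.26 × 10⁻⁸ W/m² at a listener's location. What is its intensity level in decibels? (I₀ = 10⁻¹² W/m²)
β = 10·log₁₀(I/I₀) = 41 dB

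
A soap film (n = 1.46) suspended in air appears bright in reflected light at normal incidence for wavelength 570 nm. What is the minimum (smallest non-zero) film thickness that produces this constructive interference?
2nt = (m − ½)λ with m = 1 → t = (m − ½)λ/(2n) = 97.6 nm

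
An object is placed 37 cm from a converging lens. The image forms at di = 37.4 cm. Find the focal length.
1/f = 1/do + 1/di → f = 18.6 cm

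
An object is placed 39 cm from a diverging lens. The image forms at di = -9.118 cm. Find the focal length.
1/f = 1/do + 1/di → f = -11.9 cm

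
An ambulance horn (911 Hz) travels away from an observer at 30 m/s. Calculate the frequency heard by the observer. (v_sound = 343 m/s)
f_obs = f·v/(v + v_s) = 837.7 Hz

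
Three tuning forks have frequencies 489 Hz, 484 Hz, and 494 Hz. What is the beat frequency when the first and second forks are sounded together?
5 Hz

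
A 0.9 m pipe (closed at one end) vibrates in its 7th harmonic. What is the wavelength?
λₙ = 4L/n = 0.5143 m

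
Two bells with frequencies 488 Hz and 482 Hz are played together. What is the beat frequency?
6 Hz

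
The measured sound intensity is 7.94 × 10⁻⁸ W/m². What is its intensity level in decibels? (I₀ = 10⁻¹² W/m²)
β = 10·log₁₀(I/I₀) = 49 dB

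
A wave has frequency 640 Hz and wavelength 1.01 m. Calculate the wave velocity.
v = fλ = 646.4 m/s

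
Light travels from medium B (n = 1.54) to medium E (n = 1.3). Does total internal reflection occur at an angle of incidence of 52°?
θc = arcsin(n₂/n₁) = 57.58°; 52° < θc, so no — the ray refracts.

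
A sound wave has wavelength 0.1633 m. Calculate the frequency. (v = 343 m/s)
f = v/λ = 2100 Hz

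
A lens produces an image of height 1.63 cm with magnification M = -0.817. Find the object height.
ho = |hi|/|M| = 1.995 cm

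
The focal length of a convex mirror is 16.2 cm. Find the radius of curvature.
R = 2|f| = 32.4 cm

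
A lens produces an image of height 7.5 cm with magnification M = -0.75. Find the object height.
ho = |hi|/|M| = 10 cm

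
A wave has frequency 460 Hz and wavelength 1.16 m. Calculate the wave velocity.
v = fλ = 533.6 m/s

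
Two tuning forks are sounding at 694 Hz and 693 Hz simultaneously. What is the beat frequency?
1 Hz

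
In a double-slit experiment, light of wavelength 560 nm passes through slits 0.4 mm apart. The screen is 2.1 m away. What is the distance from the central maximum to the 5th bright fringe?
y = mλL/d = 14.7 mm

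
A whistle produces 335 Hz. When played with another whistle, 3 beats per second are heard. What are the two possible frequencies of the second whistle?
f₂ = 335 ± 3 Hz → 338 Hz or 332 Hz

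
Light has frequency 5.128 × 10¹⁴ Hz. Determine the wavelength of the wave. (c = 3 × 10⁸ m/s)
λ = c/f = 585 nm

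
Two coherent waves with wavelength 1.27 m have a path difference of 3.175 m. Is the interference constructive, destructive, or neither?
destructive — path difference = 2.5λ, an odd multiple of λ/2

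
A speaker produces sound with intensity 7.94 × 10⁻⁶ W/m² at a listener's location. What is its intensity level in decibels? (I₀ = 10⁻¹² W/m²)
β = 10·log₁₀(I/I₀) = 69 dB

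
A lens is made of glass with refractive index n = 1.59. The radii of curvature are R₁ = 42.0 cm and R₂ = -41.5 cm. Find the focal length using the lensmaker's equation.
1/f = (n − 1)(1/R₁ − 1/R₂) → f = 35.38 cm (converging lens)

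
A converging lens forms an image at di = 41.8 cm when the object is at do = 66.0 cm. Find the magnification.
M = −di/do = -0.6333 (inverted image)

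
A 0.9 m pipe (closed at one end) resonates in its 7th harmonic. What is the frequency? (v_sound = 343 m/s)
fₙ = nv/(4L) = 666.9 Hz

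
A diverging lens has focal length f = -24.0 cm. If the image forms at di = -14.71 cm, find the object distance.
1/do = 1/f − 1/di → do = 38 cm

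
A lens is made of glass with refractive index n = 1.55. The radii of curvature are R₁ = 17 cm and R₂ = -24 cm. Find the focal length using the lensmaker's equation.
1/f = (n − 1)(1/R₁ − 1/R₂) → f = 18.09 cm (converging lens)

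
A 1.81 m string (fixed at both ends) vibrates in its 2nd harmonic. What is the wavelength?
λₙ = 2L/n = 1.81 m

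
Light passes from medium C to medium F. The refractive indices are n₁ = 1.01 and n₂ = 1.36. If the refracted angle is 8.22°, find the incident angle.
sin θ₁ = (n₂/n₁)·sin θ₂ → θ₁ = 11.1°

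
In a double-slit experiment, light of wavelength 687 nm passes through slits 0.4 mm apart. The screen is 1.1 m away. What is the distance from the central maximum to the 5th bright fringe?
y = mλL/d = 9.446 mm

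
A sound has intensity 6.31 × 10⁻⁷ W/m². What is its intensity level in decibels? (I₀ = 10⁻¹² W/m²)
β = 10·log₁₀(I/I₀) = 58 dB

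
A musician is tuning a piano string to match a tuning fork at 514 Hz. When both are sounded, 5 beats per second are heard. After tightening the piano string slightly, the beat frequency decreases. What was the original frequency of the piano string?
509 Hz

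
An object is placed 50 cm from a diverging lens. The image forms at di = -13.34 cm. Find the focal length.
1/f = 1/do + 1/di → f = -18.19 cm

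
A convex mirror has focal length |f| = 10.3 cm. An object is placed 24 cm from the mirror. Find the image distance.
f = −10.3 cm (convex); 1/di = 1/f − 1/do → di = -7.207 cm (virtual image, behind mirror)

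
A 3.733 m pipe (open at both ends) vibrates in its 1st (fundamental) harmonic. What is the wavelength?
λₙ = 2L/n = 7.466 m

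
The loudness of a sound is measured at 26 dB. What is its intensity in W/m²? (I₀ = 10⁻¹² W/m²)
I = I₀·10^(β/10) = 3.98 × 10⁻¹⁰ W/m²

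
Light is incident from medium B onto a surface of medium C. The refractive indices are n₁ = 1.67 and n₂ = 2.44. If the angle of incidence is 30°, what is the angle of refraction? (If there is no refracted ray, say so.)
sin θ₂ = (n₁/n₂)·sin θ₁ = 0.3422 → θ₂ = 20.01°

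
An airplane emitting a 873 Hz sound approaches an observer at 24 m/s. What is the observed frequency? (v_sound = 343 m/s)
f_obs = f·v/(v − v_s) = 938.7 Hz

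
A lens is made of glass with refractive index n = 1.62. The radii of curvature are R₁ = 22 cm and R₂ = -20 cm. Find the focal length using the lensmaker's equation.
1/f = (n − 1)(1/R₁ − 1/R₂) → f = 16.9 cm (converging lens)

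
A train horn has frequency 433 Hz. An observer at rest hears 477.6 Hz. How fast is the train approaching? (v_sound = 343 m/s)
v_s = v·(1 − f/f_obs) = 32.03 m/s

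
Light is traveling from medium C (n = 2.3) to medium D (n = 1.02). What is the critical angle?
θc = arcsin(n₂/n₁) = 26.33°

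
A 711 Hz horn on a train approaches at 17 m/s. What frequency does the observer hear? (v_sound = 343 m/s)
f_obs = f·v/(v − v_s) = 748.1 Hz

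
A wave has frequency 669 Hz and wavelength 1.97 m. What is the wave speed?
v = fλ = 1318 m/s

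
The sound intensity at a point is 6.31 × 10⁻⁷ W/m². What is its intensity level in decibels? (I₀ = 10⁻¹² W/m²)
β = 10·log₁₀(I/I₀) = 58 dB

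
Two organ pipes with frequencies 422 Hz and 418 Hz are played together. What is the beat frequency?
4 Hz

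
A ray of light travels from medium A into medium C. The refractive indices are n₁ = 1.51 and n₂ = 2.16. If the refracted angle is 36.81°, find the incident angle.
sin θ₁ = (n₂/n₁)·sin θ₂ → θ₁ = 58.99°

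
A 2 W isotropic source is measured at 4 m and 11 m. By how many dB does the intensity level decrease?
Δβ = 20·log₁₀(r₂/r₁) = 8.787 dB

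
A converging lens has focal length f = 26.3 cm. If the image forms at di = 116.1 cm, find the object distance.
1/do = 1/f − 1/di → do = 34 cm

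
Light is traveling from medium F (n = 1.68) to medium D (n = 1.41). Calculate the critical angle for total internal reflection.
θc = arcsin(n₂/n₁) = 57.06°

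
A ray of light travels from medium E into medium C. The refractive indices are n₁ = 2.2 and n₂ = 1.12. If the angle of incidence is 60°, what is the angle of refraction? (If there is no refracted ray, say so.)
sin θ₂ = (n₁/n₂)·sin θ₁ = 1.701 > 1, so there is no refracted ray — the light undergoes total internal reflection.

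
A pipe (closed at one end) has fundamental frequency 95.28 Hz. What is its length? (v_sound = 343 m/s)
L = v/(4f₁) = 0.9 m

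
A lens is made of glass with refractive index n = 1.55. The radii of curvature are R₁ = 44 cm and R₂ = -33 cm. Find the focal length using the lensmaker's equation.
1/f = (n − 1)(1/R₁ − 1/R₂) → f = 34.29 cm (converging lens)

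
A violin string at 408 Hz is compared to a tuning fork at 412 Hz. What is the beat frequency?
4 Hz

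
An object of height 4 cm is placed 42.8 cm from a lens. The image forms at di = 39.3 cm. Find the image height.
hi = (-di/do) × ho = -3.673 cm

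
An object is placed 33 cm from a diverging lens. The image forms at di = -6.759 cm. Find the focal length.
1/f = 1/do + 1/di → f = -8.5 cm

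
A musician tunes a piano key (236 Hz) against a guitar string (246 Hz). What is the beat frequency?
10 Hz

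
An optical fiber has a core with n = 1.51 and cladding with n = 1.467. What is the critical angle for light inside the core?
θc = arcsin(n_cladding/n_core) = 76.29°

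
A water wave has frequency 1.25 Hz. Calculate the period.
T = 1/f = 0.8 s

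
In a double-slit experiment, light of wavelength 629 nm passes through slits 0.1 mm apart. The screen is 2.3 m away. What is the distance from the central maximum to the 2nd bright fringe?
y = mλL/d = 28.93 mm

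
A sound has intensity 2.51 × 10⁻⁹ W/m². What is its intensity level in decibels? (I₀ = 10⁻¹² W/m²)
β = 10·log₁₀(I/I₀) = 34 dB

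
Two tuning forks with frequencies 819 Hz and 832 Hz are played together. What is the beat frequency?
13 Hz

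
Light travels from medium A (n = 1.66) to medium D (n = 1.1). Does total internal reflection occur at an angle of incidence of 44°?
θc = arcsin(n₂/n₁) = 41.5°; 44° > θc, so yes — total internal reflection.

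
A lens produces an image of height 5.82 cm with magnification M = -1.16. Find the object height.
ho = |hi|/|M| = 5.017 cm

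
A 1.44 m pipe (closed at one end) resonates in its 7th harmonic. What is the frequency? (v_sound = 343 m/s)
fₙ = nv/(4L) = 416.8 Hz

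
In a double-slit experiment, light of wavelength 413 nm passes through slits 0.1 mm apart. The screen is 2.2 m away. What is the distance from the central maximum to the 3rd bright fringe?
y = mλL/d = 27.26 mm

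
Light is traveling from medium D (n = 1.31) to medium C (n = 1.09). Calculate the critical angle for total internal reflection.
θc = arcsin(n₂/n₁) = 56.31°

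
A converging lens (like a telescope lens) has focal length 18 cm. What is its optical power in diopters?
P = 1/f = 5.556 D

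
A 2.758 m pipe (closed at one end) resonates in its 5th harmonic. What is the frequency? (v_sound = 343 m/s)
fₙ = nv/(4L) = 155.5 Hz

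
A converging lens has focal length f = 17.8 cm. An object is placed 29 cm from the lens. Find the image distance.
1/di = 1/f − 1/do → di = 46.09 cm (real image)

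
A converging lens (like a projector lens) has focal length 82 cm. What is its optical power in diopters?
P = 1/f = 1.22 D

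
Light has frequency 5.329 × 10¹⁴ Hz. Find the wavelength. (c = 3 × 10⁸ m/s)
λ = c/f = 563 nm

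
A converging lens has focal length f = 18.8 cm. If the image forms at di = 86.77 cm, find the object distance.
1/do = 1/f − 1/di → do = 24 cm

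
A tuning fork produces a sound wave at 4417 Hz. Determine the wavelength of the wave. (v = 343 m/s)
λ = v/f = 0.07765 m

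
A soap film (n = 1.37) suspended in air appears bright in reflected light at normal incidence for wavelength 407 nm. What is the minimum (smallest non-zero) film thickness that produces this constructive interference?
2nt = (m − ½)λ with m = 1 → t = (m − ½)λ/(2n) = 74.27 nm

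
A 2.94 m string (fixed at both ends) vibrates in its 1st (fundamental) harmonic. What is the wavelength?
λₙ = 2L/n = 5.88 m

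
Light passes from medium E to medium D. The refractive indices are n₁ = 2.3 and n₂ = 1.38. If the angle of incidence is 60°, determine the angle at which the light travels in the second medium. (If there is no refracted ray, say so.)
sin θ₂ = (n₁/n₂)·sin θ₁ = 1.443 > 1, so there is no refracted ray — the light undergoes total internal reflection.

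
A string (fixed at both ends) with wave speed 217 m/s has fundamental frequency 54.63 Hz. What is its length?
L = v/(2f₁) = 1.986 m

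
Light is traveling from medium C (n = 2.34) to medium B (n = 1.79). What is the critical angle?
θc = arcsin(n₂/n₁) = 49.9°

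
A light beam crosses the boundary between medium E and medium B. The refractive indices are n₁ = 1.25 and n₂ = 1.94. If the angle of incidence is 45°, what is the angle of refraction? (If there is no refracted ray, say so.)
sin θ₂ = (n₁/n₂)·sin θ₁ = 0.4556 → θ₂ = 27.1°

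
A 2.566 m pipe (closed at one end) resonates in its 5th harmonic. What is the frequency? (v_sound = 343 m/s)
fₙ = nv/(4L) = 167.1 Hz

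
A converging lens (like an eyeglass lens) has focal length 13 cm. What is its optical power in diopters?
P = 1/f = 7.692 D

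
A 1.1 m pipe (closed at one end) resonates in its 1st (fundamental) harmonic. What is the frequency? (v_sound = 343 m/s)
fₙ = nv/(4L) = 77.95 Hz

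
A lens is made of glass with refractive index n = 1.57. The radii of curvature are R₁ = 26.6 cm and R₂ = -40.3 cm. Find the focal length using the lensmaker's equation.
1/f = (n − 1)(1/R₁ − 1/R₂) → f = 28.11 cm (converging lens)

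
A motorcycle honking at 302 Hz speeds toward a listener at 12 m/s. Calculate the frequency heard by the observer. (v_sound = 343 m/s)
f_obs = f·v/(v − v_s) = 312.9 Hz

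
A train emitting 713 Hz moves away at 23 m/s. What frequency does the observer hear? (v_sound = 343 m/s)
f_obs = f·v/(v + v_s) = 668.2 Hz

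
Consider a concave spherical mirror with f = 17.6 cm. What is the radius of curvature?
R = 2|f| = 35.2 cm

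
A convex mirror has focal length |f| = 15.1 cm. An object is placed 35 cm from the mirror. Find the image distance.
f = −15.1 cm (convex); 1/di = 1/f − 1/do → di = -10.55 cm (virtual image, behind mirror)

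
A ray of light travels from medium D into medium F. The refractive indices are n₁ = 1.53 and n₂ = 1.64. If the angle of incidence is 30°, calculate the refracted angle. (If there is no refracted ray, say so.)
sin θ₂ = (n₁/n₂)·sin θ₁ = 0.4665 → θ₂ = 27.8°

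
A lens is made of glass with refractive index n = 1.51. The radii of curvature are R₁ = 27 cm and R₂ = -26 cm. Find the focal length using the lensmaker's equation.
1/f = (n − 1)(1/R₁ − 1/R₂) → f = 25.97 cm (converging lens)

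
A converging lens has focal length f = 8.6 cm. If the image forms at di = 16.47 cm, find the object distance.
1/do = 1/f − 1/di → do = 18 cm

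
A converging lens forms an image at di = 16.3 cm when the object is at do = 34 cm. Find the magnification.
M = −di/do = -0.4794 (inverted image)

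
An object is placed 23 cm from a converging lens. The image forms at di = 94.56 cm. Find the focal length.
1/f = 1/do + 1/di → f = 18.5 cm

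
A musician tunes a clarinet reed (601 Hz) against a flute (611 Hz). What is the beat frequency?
10 Hz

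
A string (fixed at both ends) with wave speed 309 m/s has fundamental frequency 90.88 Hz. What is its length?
L = v/(2f₁) = 1.7 m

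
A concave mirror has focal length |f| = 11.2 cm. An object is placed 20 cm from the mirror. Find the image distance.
f = +11.2 cm (concave); 1/di = 1/f − 1/do → di = 25.45 cm (real image, in front of mirror)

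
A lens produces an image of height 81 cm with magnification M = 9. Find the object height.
ho = |hi|/|M| = 9 cm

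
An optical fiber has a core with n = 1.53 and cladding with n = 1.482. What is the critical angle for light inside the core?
θc = arcsin(n_cladding/n_core) = 75.61°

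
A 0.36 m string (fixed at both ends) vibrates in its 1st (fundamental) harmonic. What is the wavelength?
λₙ = 2L/n = 0.72 m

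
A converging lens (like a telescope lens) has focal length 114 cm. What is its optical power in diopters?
P = 1/f = 0.8772 D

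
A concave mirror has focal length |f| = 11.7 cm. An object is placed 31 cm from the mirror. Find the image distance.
f = +11.7 cm (concave); 1/di = 1/f − 1/do → di = 18.79 cm (real image, in front of mirror)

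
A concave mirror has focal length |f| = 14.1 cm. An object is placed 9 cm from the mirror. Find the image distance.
f = +14.1 cm (concave); 1/di = 1/f − 1/do → di = -24.88 cm (virtual image, behind mirror)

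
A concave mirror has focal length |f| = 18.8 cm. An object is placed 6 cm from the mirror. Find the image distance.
f = +18.8 cm (concave); 1/di = 1/f − 1/do → di = -8.812 cm (virtual image, behind mirror)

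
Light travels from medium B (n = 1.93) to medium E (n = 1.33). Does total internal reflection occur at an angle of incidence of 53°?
θc = arcsin(n₂/n₁) = 43.56°; 53° > θc, so yes — total internal reflection.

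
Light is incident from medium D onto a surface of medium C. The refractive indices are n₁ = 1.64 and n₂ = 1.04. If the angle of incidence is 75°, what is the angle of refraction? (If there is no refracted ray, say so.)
sin θ₂ = (n₁/n₂)·sin θ₁ = 1.523 > 1, so there is no refracted ray — the light undergoes total internal reflection.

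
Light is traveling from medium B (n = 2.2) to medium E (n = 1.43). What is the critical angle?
θc = arcsin(n₂/n₁) = 40.54°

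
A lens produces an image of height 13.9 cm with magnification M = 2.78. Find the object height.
ho = |hi|/|M| = 5 cm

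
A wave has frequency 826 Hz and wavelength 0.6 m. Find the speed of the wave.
v = fλ = 495.6 m/s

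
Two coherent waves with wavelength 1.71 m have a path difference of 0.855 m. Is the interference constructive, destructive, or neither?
destructive — path difference = 0.5λ, an odd multiple of λ/2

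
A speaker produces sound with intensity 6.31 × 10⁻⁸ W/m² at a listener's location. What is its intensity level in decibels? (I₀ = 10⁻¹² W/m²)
β = 10·log₁₀(I/I₀) = 48 dB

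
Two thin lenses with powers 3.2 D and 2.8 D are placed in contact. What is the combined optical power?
P_total = P₁ + P₂ = 6.0 D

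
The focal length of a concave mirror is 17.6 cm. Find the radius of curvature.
R = 2|f| = 35.2 cm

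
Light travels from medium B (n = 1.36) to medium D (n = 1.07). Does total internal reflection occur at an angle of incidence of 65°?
θc = arcsin(n₂/n₁) = 51.88°; 65° > θc, so yes — total internal reflection.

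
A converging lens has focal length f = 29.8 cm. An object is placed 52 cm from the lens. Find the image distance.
1/di = 1/f − 1/do → di = 69.8 cm (real image)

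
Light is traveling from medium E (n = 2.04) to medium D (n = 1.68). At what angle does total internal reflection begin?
θc = arcsin(n₂/n₁) = 55.44°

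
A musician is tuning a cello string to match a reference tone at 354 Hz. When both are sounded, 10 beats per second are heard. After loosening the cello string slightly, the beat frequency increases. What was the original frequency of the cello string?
344 Hz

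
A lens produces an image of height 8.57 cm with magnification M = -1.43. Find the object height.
ho = |hi|/|M| = 5.993 cm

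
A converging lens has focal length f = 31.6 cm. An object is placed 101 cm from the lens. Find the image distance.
1/di = 1/f − 1/do → di = 45.99 cm (real image)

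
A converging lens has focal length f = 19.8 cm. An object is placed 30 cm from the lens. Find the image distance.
1/di = 1/f − 1/do → di = 58.24 cm (real image)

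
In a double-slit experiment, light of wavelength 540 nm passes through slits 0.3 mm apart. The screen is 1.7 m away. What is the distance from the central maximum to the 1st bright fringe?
y = mλL/d = 3.06 mm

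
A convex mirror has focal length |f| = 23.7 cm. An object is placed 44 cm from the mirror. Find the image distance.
f = −23.7 cm (convex); 1/di = 1/f − 1/do → di = -15.4 cm (virtual image, behind mirror)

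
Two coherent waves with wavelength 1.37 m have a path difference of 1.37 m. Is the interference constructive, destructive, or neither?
constructive — path difference = 1λ, a whole number of wavelengths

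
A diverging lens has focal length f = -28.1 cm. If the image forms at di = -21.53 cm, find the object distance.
1/do = 1/f − 1/di → do = 92.08 cm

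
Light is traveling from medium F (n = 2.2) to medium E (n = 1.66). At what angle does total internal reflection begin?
θc = arcsin(n₂/n₁) = 48.99°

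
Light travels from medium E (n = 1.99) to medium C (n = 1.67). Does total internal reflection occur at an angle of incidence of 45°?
θc = arcsin(n₂/n₁) = 57.06°; 45° < θc, so no — the ray refracts.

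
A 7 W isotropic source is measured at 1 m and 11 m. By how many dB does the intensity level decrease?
Δβ = 20·log₁₀(r₂/r₁) = 20.83 dB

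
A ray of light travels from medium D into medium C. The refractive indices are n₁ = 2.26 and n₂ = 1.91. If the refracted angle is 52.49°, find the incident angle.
sin θ₁ = (n₂/n₁)·sin θ₂ → θ₁ = 42.1°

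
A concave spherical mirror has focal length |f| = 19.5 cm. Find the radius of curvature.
R = 2|f| = 39 cm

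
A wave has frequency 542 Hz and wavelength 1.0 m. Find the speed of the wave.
v = fλ = 542 m/s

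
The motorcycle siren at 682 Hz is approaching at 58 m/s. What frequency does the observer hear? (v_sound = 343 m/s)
f_obs = f·v/(v − v_s) = 820.8 Hz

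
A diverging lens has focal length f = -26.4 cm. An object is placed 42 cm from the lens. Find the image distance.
1/di = 1/f − 1/do → di = -16.21 cm (virtual image)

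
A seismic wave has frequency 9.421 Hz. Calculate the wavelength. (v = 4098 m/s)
λ = v/f = 435 m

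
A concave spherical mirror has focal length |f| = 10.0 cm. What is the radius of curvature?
R = 2|f| = 20 cm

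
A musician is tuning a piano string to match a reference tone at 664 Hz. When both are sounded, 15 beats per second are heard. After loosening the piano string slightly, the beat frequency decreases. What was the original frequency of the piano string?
679 Hz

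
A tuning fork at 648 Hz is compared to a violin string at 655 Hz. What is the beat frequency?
7 Hz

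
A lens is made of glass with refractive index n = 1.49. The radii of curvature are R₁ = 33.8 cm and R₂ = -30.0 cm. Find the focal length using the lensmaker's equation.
1/f = (n − 1)(1/R₁ − 1/R₂) → f = 32.44 cm (converging lens)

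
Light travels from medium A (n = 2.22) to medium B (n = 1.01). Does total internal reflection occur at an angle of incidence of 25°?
θc = arcsin(n₂/n₁) = 27.06°; 25° < θc, so no — the ray refracts.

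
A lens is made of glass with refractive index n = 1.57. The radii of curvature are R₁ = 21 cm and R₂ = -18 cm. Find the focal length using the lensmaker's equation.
1/f = (n − 1)(1/R₁ − 1/R₂) → f = 17 cm (converging lens)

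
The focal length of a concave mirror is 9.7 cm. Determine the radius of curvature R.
R = 2|f| = 19.4 cm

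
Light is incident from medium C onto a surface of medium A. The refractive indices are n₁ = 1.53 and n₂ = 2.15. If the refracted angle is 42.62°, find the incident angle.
sin θ₁ = (n₂/n₁)·sin θ₂ → θ₁ = 72.09°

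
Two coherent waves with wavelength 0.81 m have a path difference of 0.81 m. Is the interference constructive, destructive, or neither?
constructive — path difference = 1λ, a whole number of wavelengths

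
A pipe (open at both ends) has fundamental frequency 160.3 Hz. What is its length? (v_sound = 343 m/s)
L = v/(2f₁) = 1.07 m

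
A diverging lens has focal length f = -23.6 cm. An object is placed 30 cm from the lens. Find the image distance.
1/di = 1/f − 1/do → di = -13.21 cm (virtual image)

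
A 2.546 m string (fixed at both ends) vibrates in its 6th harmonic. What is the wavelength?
λₙ = 2L/n = 0.8487 m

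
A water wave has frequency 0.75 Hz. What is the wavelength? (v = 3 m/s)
λ = v/f = 4 m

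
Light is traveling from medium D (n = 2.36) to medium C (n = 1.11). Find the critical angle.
θc = arcsin(n₂/n₁) = 28.06°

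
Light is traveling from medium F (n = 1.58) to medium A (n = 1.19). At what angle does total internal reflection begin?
θc = arcsin(n₂/n₁) = 48.87°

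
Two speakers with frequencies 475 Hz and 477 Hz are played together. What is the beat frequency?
2 Hz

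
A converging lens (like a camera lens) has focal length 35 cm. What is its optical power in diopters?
P = 1/f = 2.857 D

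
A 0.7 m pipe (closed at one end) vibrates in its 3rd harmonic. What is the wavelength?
λₙ = 4L/n = 0.9333 m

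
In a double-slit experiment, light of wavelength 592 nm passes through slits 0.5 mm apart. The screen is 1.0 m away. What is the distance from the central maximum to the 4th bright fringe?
y = mλL/d = 4.736 mm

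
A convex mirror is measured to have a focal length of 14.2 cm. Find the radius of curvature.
R = 2|f| = 28.4 cm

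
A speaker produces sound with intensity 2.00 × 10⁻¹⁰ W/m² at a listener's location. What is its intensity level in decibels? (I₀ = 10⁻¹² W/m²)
β = 10·log₁₀(I/I₀) = 23.01 dB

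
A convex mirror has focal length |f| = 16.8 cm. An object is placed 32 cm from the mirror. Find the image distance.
f = −16.8 cm (convex); 1/di = 1/f − 1/do → di = -11.02 cm (virtual image, behind mirror)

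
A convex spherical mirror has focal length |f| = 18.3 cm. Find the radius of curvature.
R = 2|f| = 36.6 cm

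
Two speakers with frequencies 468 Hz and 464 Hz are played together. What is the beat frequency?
4 Hz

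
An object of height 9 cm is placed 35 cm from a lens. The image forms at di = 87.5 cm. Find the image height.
hi = (-di/do) × ho = -22.5 cm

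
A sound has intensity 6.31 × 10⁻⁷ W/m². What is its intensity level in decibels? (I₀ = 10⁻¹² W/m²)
β = 10·log₁₀(I/I₀) = 58 dB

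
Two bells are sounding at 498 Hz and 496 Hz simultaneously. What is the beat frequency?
2 Hz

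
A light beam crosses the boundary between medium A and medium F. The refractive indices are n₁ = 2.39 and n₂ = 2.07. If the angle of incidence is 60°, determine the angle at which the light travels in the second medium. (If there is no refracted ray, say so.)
sin θ₂ = (n₁/n₂)·sin θ₁ = 0.9999 → θ₂ = 89.2°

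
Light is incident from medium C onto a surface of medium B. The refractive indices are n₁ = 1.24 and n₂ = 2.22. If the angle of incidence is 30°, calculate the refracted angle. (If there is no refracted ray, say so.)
sin θ₂ = (n₁/n₂)·sin θ₁ = 0.2793 → θ₂ = 16.22°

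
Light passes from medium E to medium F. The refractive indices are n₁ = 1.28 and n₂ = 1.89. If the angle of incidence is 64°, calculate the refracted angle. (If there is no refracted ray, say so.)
sin θ₂ = (n₁/n₂)·sin θ₁ = 0.6087 → θ₂ = 37.5°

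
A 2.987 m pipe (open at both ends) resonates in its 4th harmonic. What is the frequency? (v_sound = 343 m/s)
fₙ = nv/(2L) = 229.7 Hz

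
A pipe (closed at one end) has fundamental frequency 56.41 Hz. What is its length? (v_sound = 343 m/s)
L = v/(4f₁) = 1.52 m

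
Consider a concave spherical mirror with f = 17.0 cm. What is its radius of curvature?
R = 2|f| = 34 cm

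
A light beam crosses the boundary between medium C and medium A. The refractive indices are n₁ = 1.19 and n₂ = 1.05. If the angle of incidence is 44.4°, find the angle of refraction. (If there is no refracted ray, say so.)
sin θ₂ = (n₁/n₂)·sin θ₁ = 0.793 → θ₂ = 52.46°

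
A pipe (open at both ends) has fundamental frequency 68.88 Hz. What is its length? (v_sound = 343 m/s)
L = v/(2f₁) = 2.49 m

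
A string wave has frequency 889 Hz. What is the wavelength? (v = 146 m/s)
λ = v/f = 0.1642 m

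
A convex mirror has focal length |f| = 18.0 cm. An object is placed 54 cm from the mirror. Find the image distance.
f = −18.0 cm (convex); 1/di = 1/f − 1/do → di = -13.5 cm (virtual image, behind mirror)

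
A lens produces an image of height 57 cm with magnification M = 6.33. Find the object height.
ho = |hi|/|M| = 9.005 cm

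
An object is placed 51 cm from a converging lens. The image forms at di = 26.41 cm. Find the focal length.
1/f = 1/do + 1/di → f = 17.4 cm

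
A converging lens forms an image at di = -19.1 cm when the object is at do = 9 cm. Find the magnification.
M = −di/do = 2.122 (upright image)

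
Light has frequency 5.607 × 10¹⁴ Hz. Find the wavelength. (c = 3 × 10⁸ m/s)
λ = c/f = 535 nm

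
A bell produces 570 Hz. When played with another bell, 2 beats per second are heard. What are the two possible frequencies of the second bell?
f₂ = 570 ± 2 Hz → 572 Hz or 568 Hz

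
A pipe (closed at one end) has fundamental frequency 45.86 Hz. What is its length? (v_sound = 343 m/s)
L = v/(4f₁) = 1.87 m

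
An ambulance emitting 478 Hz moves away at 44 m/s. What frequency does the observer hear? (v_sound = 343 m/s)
f_obs = f·v/(v + v_s) = 423.7 Hz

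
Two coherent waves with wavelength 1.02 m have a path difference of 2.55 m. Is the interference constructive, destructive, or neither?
destructive — path difference = 2.5λ, an odd multiple of λ/2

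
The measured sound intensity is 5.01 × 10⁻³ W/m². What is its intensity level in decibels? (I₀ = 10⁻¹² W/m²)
β = 10·log₁₀(I/I₀) = 97 dB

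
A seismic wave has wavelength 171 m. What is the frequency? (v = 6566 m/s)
f = v/λ = 38.4 Hz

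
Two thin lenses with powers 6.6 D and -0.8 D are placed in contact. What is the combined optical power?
P_total = P₁ + P₂ = 5.8 D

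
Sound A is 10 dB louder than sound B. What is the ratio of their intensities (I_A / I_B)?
I_A/I_B = 10^(Δβ/10) = 10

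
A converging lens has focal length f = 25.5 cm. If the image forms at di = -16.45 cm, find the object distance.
1/do = 1/f − 1/di → do = 9.999 cm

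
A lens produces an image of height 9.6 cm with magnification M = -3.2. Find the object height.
ho = |hi|/|M| = 3 cm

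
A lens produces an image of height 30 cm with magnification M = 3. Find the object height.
ho = |hi|/|M| = 10 cm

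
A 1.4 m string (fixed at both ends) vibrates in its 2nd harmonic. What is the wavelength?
λₙ = 2L/n = 1.4 m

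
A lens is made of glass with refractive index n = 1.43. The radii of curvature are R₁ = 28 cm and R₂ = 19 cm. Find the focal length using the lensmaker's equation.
1/f = (n − 1)(1/R₁ − 1/R₂) → f = -137.5 cm (diverging lens)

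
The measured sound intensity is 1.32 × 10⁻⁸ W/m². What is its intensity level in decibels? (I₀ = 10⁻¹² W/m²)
β = 10·log₁₀(I/I₀) = 41.21 dB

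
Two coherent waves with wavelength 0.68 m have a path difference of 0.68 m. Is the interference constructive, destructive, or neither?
constructive — path difference = 1λ, a whole number of wavelengths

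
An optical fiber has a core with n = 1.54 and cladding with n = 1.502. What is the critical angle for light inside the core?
θc = arcsin(n_cladding/n_core) = 77.25°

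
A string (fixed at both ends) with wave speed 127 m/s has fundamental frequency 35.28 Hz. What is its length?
L = v/(2f₁) = 1.8 m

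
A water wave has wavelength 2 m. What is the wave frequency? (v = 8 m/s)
f = v/λ = 4 Hz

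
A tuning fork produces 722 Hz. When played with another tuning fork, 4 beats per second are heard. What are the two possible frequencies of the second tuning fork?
f₂ = 722 ± 4 Hz → 726 Hz or 718 Hz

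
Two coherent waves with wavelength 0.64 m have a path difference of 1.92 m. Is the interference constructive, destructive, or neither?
constructive — path difference = 3λ, a whole number of wavelengths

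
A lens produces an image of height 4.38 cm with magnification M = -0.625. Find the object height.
ho = |hi|/|M| = 7.008 cm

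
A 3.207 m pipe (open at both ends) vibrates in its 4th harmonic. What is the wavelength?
λₙ = 2L/n = 1.603 m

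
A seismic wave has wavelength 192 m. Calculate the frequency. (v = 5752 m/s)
f = v/λ = 29.96 Hz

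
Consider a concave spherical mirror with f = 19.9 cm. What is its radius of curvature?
R = 2|f| = 39.8 cm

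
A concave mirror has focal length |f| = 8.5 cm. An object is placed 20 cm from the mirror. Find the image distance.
f = +8.5 cm (concave); 1/di = 1/f − 1/do → di = 14.78 cm (real image, in front of mirror)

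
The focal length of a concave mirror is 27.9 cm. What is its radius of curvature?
R = 2|f| = 55.8 cm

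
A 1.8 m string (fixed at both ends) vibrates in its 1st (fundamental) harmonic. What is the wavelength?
λₙ = 2L/n = 3.6 m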